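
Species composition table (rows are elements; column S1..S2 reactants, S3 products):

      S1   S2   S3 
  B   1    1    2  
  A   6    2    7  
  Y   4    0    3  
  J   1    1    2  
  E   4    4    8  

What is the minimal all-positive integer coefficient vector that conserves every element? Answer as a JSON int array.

B: 3·1+5·1 = 8 | 4·2 = 8
A: 3·6+5·2 = 28 | 4·7 = 28
Y: 3·4+5·0 = 12 | 4·3 = 12
J: 3·1+5·1 = 8 | 4·2 = 8
E: 3·4+5·4 = 32 | 4·8 = 32
gcd(3,5,4) = 1

Coefficients: [3, 5, 4]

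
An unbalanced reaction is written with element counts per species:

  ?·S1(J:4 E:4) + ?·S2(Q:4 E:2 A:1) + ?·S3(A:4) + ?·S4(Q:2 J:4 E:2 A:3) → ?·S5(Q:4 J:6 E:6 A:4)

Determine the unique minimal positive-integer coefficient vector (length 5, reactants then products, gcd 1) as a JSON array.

Coefficients: [5, 4, 2, 4, 6]

Q: 5·0+4·4+2·0+4·2 = 24 | 6·4 = 24
J: 5·4+4·0+2·0+4·4 = 36 | 6·6 = 36
E: 5·4+4·2+2·0+4·2 = 36 | 6·6 = 36
A: 5·0+4·1+2·4+4·3 = 24 | 6·4 = 24
gcd(5,4,2,4,6) = 1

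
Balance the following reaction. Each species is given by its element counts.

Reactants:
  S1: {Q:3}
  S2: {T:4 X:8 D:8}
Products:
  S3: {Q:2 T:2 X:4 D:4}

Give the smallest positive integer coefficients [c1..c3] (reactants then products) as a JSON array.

Q: 4·3+3·0 = 12 | 6·2 = 12
T: 4·0+3·4 = 12 | 6·2 = 12
X: 4·0+3·8 = 24 | 6·4 = 24
D: 4·0+3·8 = 24 | 6·4 = 24
gcd(4,3,6) = 1

Coefficients: [4, 3, 6]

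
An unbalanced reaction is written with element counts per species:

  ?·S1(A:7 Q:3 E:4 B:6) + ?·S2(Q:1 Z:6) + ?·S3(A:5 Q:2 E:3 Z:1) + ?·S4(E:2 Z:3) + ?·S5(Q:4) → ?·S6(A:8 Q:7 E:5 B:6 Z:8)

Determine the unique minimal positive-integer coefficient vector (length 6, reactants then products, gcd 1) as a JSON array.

Coefficients: [5, 6, 1, 1, 3, 5]

A: 5·7+6·0+1·5+1·0+3·0 = 40 | 5·8 = 40
Q: 5·3+6·1+1·2+1·0+3·4 = 35 | 5·7 = 35
E: 5·4+6·0+1·3+1·2+3·0 = 25 | 5·5 = 25
B: 5·6+6·0+1·0+1·0+3·0 = 30 | 5·6 = 30
Z: 5·0+6·6+1·1+1·3+3·0 = 40 | 5·8 = 40
gcd(5,6,1,1,3,5) = 1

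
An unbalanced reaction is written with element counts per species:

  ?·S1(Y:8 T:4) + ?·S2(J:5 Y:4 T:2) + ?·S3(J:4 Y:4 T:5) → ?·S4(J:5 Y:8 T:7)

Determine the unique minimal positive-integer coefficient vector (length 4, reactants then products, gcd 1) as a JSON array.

J: 2·0+1·5+5·4 = 25 | 5·5 = 25
Y: 2·8+1·4+5·4 = 40 | 5·8 = 40
T: 2·4+1·2+5·5 = 35 | 5·7 = 35
gcd(2,1,5,5) = 1

Coefficients: [2, 1, 5, 5]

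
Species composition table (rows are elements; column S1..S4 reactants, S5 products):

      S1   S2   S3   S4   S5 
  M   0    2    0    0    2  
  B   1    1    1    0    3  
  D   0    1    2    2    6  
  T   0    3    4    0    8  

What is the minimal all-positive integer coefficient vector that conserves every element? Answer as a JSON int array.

M: 3·0+4·2+5·0+5·0 = 8 | 4·2 = 8
B: 3·1+4·1+5·1+5·0 = 12 | 4·3 = 12
D: 3·0+4·1+5·2+5·2 = 24 | 4·6 = 24
T: 3·0+4·3+5·4+5·0 = 32 | 4·8 = 32
gcd(3,4,5,5,4) = 1

Coefficients: [3, 4, 5, 5, 4]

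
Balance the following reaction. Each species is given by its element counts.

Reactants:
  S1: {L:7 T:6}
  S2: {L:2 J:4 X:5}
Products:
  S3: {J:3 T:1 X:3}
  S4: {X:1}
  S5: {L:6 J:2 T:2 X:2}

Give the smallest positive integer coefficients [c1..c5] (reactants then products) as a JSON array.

Coefficients: [2, 5, 4, 5, 4]

L: 2·7+5·2 = 24 | 4·0+5·0+4·6 = 24
J: 2·0+5·4 = 20 | 4·3+5·0+4·2 = 20
T: 2·6+5·0 = 12 | 4·1+5·0+4·2 = 12
X: 2·0+5·5 = 25 | 4·3+5·1+4·2 = 25
gcd(2,5,4,5,4) = 1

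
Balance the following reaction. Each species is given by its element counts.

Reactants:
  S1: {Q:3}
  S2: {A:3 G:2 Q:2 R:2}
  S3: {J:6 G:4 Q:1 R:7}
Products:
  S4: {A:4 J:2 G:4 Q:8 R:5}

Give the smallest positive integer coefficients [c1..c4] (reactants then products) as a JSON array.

Coefficients: [5, 4, 1, 3]

A: 5·0+4·3+1·0 = 12 | 3·4 = 12
J: 5·0+4·0+1·6 = 6 | 3·2 = 6
G: 5·0+4·2+1·4 = 12 | 3·4 = 12
Q: 5·3+4·2+1·1 = 24 | 3·8 = 24
R: 5·0+4·2+1·7 = 15 | 3·5 = 15
gcd(5,4,1,3) = 1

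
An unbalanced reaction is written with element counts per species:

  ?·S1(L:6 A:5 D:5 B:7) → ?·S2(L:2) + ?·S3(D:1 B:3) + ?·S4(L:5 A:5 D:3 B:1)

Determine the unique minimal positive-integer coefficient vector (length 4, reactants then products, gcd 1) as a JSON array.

Coefficients: [2, 1, 4, 2]

L: 2·6 = 12 | 1·2+4·0+2·5 = 12
A: 2·5 = 10 | 1·0+4·0+2·5 = 10
D: 2·5 = 10 | 1·0+4·1+2·3 = 10
B: 2·7 = 14 | 1·0+4·3+2·1 = 14
gcd(2,1,4,2) = 1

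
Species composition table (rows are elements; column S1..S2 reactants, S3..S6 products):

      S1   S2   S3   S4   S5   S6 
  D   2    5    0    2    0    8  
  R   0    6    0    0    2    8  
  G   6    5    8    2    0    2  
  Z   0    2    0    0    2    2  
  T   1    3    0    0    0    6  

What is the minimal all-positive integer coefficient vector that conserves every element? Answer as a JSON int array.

Coefficients: [6, 6, 6, 5, 2, 4]

D: 6·2+6·5 = 42 | 6·0+5·2+2·0+4·8 = 42
R: 6·0+6·6 = 36 | 6·0+5·0+2·2+4·8 = 36
G: 6·6+6·5 = 66 | 6·8+5·2+2·0+4·2 = 66
Z: 6·0+6·2 = 12 | 6·0+5·0+2·2+4·2 = 12
T: 6·1+6·3 = 24 | 6·0+5·0+2·0+4·6 = 24
gcd(6,6,6,5,2,4) = 1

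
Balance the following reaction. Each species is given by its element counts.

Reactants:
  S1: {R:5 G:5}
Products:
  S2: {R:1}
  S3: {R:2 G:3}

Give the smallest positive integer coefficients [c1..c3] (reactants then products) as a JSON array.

R: 3·5 = 15 | 5·1+5·2 = 15
G: 3·5 = 15 | 5·0+5·3 = 15
gcd(3,5,5) = 1

Coefficients: [3, 5, 5]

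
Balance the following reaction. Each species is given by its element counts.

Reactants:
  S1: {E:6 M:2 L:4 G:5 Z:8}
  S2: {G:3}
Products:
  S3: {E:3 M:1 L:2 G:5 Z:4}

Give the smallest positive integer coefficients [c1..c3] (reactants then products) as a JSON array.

E: 3·6+5·0 = 18 | 6·3 = 18
M: 3·2+5·0 = 6 | 6·1 = 6
L: 3·4+5·0 = 12 | 6·2 = 12
G: 3·5+5·3 = 30 | 6·5 = 30
Z: 3·8+5·0 = 24 | 6·4 = 24
gcd(3,5,6) = 1

Coefficients: [3, 5, 6]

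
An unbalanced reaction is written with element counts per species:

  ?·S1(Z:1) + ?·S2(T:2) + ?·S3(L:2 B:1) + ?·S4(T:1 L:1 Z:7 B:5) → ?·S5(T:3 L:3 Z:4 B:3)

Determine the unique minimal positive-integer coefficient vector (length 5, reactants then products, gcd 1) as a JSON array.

T: 5·0+4·2+4·0+1·1 = 9 | 3·3 = 9
L: 5·0+4·0+4·2+1·1 = 9 | 3·3 = 9
Z: 5·1+4·0+4·0+1·7 = 12 | 3·4 = 12
B: 5·0+4·0+4·1+1·5 = 9 | 3·3 = 9
gcd(5,4,4,1,3) = 1

Coefficients: [5, 4, 4, 1, 3]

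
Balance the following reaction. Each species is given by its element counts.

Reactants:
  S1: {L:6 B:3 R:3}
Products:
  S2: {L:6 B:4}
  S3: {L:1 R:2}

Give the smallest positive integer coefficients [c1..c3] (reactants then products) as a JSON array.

L: 4·6 = 24 | 3·6+6·1 = 24
B: 4·3 = 12 | 3·4+6·0 = 12
R: 4·3 = 12 | 3·0+6·2 = 12
gcd(4,3,6) = 1

Coefficients: [4, 3, 6]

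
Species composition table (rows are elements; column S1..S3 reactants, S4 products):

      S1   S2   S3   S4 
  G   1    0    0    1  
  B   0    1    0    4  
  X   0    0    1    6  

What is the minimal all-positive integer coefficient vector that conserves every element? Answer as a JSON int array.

Coefficients: [1, 4, 6, 1]

G: 1·1+4·0+6·0 = 1 | 1·1 = 1
B: 1·0+4·1+6·0 = 4 | 1·4 = 4
X: 1·0+4·0+6·1 = 6 | 1·6 = 6
gcd(1,4,6,1) = 1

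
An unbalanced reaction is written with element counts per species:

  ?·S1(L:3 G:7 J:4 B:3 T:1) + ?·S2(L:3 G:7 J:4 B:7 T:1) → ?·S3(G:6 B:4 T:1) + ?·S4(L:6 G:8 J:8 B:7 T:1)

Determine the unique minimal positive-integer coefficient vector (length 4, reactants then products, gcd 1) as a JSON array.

Coefficients: [3, 5, 4, 4]

L: 3·3+5·3 = 24 | 4·0+4·6 = 24
G: 3·7+5·7 = 56 | 4·6+4·8 = 56
J: 3·4+5·4 = 32 | 4·0+4·8 = 32
B: 3·3+5·7 = 44 | 4·4+4·7 = 44
T: 3·1+5·1 = 8 | 4·1+4·1 = 8
gcd(3,5,4,4) = 1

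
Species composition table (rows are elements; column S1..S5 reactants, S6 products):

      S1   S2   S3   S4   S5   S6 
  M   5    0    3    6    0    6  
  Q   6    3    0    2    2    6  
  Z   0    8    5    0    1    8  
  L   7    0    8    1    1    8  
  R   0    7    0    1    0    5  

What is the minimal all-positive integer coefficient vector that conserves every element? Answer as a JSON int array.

Coefficients: [3, 4, 3, 2, 1, 6]

M: 3·5+4·0+3·3+2·6+1·0 = 36 | 6·6 = 36
Q: 3·6+4·3+3·0+2·2+1·2 = 36 | 6·6 = 36
Z: 3·0+4·8+3·5+2·0+1·1 = 48 | 6·8 = 48
L: 3·7+4·0+3·8+2·1+1·1 = 48 | 6·8 = 48
R: 3·0+4·7+3·0+2·1+1·0 = 30 | 6·5 = 30
gcd(3,4,3,2,1,6) = 1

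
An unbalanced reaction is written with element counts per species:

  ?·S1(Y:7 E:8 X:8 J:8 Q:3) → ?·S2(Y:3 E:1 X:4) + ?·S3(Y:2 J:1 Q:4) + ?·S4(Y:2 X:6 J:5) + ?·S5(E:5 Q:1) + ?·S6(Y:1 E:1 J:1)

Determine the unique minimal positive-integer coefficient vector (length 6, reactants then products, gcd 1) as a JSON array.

Y: 2·7 = 14 | 1·3+1·2+2·2+2·0+5·1 = 14
E: 2·8 = 16 | 1·1+1·0+2·0+2·5+5·1 = 16
X: 2·8 = 16 | 1·4+1·0+2·6+2·0+5·0 = 16
J: 2·8 = 16 | 1·0+1·1+2·5+2·0+5·1 = 16
Q: 2·3 = 6 | 1·0+1·4+2·0+2·1+5·0 = 6
gcd(2,1,1,2,2,5) = 1

Coefficients: [2, 1, 1, 2, 2, 5]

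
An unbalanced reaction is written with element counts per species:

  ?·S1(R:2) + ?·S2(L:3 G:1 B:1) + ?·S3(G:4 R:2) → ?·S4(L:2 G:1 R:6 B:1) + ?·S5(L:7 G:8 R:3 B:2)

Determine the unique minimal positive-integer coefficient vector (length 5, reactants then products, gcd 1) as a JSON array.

Coefficients: [6, 6, 3, 2, 2]

L: 6·0+6·3+3·0 = 18 | 2·2+2·7 = 18
G: 6·0+6·1+3·4 = 18 | 2·1+2·8 = 18
R: 6·2+6·0+3·2 = 18 | 2·6+2·3 = 18
B: 6·0+6·1+3·0 = 6 | 2·1+2·2 = 6
gcd(6,6,3,2,2) = 1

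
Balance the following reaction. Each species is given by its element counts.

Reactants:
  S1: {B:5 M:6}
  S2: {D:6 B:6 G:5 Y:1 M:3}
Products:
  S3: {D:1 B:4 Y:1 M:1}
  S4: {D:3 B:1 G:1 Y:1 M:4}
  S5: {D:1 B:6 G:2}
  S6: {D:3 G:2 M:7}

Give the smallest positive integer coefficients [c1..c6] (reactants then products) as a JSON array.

D: 3·0+3·6 = 18 | 2·1+1·3+4·1+3·3 = 18
B: 3·5+3·6 = 33 | 2·4+1·1+4·6+3·0 = 33
G: 3·0+3·5 = 15 | 2·0+1·1+4·2+3·2 = 15
Y: 3·0+3·1 = 3 | 2·1+1·1+4·0+3·0 = 3
M: 3·6+3·3 = 27 | 2·1+1·4+4·0+3·7 = 27
gcd(3,3,2,1,4,3) = 1

Coefficients: [3, 3, 2, 1, 4, 3]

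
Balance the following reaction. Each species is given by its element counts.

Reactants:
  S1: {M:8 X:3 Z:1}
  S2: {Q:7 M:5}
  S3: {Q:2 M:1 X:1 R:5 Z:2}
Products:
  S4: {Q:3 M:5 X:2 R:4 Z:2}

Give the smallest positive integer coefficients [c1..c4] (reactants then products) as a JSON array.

Coefficients: [2, 1, 4, 5]

Q: 2·0+1·7+4·2 = 15 | 5·3 = 15
M: 2·8+1·5+4·1 = 25 | 5·5 = 25
X: 2·3+1·0+4·1 = 10 | 5·2 = 10
R: 2·0+1·0+4·5 = 20 | 5·4 = 20
Z: 2·1+1·0+4·2 = 10 | 5·2 = 10
gcd(2,1,4,5) = 1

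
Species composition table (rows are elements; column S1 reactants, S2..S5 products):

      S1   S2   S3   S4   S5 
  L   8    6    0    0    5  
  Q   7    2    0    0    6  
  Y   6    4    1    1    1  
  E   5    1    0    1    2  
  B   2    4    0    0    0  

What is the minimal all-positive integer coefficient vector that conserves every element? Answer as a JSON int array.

Coefficients: [2, 1, 1, 5, 2]

L: 2·8 = 16 | 1·6+1·0+5·0+2·5 = 16
Q: 2·7 = 14 | 1·2+1·0+5·0+2·6 = 14
Y: 2·6 = 12 | 1·4+1·1+5·1+2·1 = 12
E: 2·5 = 10 | 1·1+1·0+5·1+2·2 = 10
B: 2·2 = 4 | 1·4+1·0+5·0+2·0 = 4
gcd(2,1,1,5,2) = 1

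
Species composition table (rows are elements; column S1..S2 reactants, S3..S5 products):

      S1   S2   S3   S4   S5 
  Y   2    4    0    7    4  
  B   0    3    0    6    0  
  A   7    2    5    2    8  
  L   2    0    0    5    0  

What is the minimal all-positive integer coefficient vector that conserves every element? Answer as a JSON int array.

Coefficients: [5, 4, 3, 2, 3]

Y: 5·2+4·4 = 26 | 3·0+2·7+3·4 = 26
B: 5·0+4·3 = 12 | 3·0+2·6+3·0 = 12
A: 5·7+4·2 = 43 | 3·5+2·2+3·8 = 43
L: 5·2+4·0 = 10 | 3·0+2·5+3·0 = 10
gcd(5,4,3,2,3) = 1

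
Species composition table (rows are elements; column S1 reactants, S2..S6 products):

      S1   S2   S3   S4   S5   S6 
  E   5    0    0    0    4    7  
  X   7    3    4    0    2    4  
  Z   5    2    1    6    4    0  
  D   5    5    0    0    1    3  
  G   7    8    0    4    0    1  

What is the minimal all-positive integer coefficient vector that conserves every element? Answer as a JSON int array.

Coefficients: [5, 3, 3, 2, 1, 3]

E: 5·5 = 25 | 3·0+3·0+2·0+1·4+3·7 = 25
X: 5·7 = 35 | 3·3+3·4+2·0+1·2+3·4 = 35
Z: 5·5 = 25 | 3·2+3·1+2·6+1·4+3·0 = 25
D: 5·5 = 25 | 3·5+3·0+2·0+1·1+3·3 = 25
G: 5·7 = 35 | 3·8+3·0+2·4+1·0+3·1 = 35
gcd(5,3,3,2,1,3) = 1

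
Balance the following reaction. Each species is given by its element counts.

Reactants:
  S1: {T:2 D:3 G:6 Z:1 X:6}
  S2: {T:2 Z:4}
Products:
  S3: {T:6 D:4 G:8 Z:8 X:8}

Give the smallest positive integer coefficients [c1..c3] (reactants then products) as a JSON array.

Coefficients: [4, 5, 3]

T: 4·2+5·2 = 18 | 3·6 = 18
D: 4·3+5·0 = 12 | 3·4 = 12
G: 4·6+5·0 = 24 | 3·8 = 24
Z: 4·1+5·4 = 24 | 3·8 = 24
X: 4·6+5·0 = 24 | 3·8 = 24
gcd(4,5,3) = 1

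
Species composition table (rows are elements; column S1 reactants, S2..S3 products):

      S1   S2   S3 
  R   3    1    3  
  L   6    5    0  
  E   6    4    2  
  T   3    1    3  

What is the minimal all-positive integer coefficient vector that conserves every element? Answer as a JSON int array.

Coefficients: [5, 6, 3]

R: 5·3 = 15 | 6·1+3·3 = 15
L: 5·6 = 30 | 6·5+3·0 = 30
E: 5·6 = 30 | 6·4+3·2 = 30
T: 5·3 = 15 | 6·1+3·3 = 15
gcd(5,6,3) = 1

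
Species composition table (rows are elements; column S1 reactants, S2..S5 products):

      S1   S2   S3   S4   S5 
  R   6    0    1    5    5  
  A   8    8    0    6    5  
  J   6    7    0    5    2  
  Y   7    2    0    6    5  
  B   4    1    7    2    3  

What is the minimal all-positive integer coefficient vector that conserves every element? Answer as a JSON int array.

R: 6·6 = 36 | 1·0+1·1+5·5+2·5 = 36
A: 6·8 = 48 | 1·8+1·0+5·6+2·5 = 48
J: 6·6 = 36 | 1·7+1·0+5·5+2·2 = 36
Y: 6·7 = 42 | 1·2+1·0+5·6+2·5 = 42
B: 6·4 = 24 | 1·1+1·7+5·2+2·3 = 24
gcd(6,1,1,5,2) = 1

Coefficients: [6, 1, 1, 5, 2]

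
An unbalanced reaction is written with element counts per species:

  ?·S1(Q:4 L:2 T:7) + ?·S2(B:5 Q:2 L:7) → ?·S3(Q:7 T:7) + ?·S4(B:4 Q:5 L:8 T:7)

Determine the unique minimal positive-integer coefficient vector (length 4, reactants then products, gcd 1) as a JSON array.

Coefficients: [6, 4, 1, 5]

B: 6·0+4·5 = 20 | 1·0+5·4 = 20
Q: 6·4+4·2 = 32 | 1·7+5·5 = 32
L: 6·2+4·7 = 40 | 1·0+5·8 = 40
T: 6·7+4·0 = 42 | 1·7+5·7 = 42
gcd(6,4,1,5) = 1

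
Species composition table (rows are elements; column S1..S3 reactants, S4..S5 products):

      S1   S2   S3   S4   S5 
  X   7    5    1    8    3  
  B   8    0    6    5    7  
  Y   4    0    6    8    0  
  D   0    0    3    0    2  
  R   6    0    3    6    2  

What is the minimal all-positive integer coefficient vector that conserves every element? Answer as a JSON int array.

X: 3·7+2·5+2·1 = 33 | 3·8+3·3 = 33
B: 3·8+2·0+2·6 = 36 | 3·5+3·7 = 36
Y: 3·4+2·0+2·6 = 24 | 3·8+3·0 = 24
D: 3·0+2·0+2·3 = 6 | 3·0+3·2 = 6
R: 3·6+2·0+2·3 = 24 | 3·6+3·2 = 24
gcd(3,2,2,3,3) = 1

Coefficients: [3, 2, 2, 3, 3]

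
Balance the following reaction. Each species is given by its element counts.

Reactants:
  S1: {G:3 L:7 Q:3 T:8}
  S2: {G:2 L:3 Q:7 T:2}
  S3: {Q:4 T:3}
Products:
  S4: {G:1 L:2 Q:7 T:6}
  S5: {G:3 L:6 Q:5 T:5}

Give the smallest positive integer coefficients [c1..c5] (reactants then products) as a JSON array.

G: 4·3+4·2+5·0 = 20 | 5·1+5·3 = 20
L: 4·7+4·3+5·0 = 40 | 5·2+5·6 = 40
Q: 4·3+4·7+5·4 = 60 | 5·7+5·5 = 60
T: 4·8+4·2+5·3 = 55 | 5·6+5·5 = 55
gcd(4,4,5,5,5) = 1

Coefficients: [4, 4, 5, 5, 5]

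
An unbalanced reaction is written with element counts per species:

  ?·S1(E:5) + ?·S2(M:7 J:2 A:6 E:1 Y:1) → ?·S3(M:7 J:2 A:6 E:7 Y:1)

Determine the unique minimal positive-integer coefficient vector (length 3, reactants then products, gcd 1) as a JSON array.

Coefficients: [6, 5, 5]

M: 6·0+5·7 = 35 | 5·7 = 35
J: 6·0+5·2 = 10 | 5·2 = 10
A: 6·0+5·6 = 30 | 5·6 = 30
E: 6·5+5·1 = 35 | 5·7 = 35
Y: 6·0+5·1 = 5 | 5·1 = 5
gcd(6,5,5) = 1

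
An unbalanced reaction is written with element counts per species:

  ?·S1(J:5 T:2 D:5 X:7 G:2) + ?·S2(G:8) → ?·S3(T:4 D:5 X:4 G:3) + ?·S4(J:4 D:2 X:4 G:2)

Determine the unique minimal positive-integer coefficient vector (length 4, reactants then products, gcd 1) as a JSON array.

Coefficients: [4, 1, 2, 5]

J: 4·5+1·0 = 20 | 2·0+5·4 = 20
T: 4·2+1·0 = 8 | 2·4+5·0 = 8
D: 4·5+1·0 = 20 | 2·5+5·2 = 20
X: 4·7+1·0 = 28 | 2·4+5·4 = 28
G: 4·2+1·8 = 16 | 2·3+5·2 = 16
gcd(4,1,2,5) = 1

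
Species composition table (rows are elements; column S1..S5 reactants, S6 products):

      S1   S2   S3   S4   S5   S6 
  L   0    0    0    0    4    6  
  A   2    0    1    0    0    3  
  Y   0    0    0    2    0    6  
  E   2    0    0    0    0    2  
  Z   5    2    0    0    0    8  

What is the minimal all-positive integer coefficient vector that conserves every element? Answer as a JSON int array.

Coefficients: [2, 3, 2, 6, 3, 2]

L: 2·0+3·0+2·0+6·0+3·4 = 12 | 2·6 = 12
A: 2·2+3·0+2·1+6·0+3·0 = 6 | 2·3 = 6
Y: 2·0+3·0+2·0+6·2+3·0 = 12 | 2·6 = 12
E: 2·2+3·0+2·0+6·0+3·0 = 4 | 2·2 = 4
Z: 2·5+3·2+2·0+6·0+3·0 = 16 | 2·8 = 16
gcd(2,3,2,6,3,2) = 1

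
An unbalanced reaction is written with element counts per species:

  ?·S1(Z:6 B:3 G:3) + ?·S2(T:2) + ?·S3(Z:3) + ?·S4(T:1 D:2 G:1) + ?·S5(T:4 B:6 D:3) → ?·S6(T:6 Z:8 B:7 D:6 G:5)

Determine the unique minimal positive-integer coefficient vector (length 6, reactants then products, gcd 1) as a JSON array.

T: 3·0+2·2+2·0+6·1+2·4 = 18 | 3·6 = 18
Z: 3·6+2·0+2·3+6·0+2·0 = 24 | 3·8 = 24
B: 3·3+2·0+2·0+6·0+2·6 = 21 | 3·7 = 21
D: 3·0+2·0+2·0+6·2+2·3 = 18 | 3·6 = 18
G: 3·3+2·0+2·0+6·1+2·0 = 15 | 3·5 = 15
gcd(3,2,2,6,2,3) = 1

Coefficients: [3, 2, 2, 6, 2, 3]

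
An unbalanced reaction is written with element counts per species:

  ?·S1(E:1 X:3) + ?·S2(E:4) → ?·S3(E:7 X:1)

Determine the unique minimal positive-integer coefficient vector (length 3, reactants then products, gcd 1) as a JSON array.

Coefficients: [1, 5, 3]

E: 1·1+5·4 = 21 | 3·7 = 21
X: 1·3+5·0 = 3 | 3·1 = 3
gcd(1,5,3) = 1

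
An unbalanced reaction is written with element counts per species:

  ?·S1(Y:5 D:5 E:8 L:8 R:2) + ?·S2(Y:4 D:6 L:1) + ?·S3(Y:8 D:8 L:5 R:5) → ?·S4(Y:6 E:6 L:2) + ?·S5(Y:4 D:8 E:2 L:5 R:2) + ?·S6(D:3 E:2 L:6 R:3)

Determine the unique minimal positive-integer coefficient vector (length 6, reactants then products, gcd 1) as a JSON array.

Y: 6·5+1·4+2·8 = 50 | 5·6+5·4+4·0 = 50
D: 6·5+1·6+2·8 = 52 | 5·0+5·8+4·3 = 52
E: 6·8+1·0+2·0 = 48 | 5·6+5·2+4·2 = 48
L: 6·8+1·1+2·5 = 59 | 5·2+5·5+4·6 = 59
R: 6·2+1·0+2·5 = 22 | 5·0+5·2+4·3 = 22
gcd(6,1,2,5,5,4) = 1

Coefficients: [6, 1, 2, 5, 5, 4]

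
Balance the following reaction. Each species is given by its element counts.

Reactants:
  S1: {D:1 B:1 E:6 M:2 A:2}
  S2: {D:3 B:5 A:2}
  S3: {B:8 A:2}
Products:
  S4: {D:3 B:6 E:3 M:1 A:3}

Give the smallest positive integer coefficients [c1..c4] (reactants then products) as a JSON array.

Coefficients: [3, 5, 1, 6]

D: 3·1+5·3+1·0 = 18 | 6·3 = 18
B: 3·1+5·5+1·8 = 36 | 6·6 = 36
E: 3·6+5·0+1·0 = 18 | 6·3 = 18
M: 3·2+5·0+1·0 = 6 | 6·1 = 6
A: 3·2+5·2+1·2 = 18 | 6·3 = 18
gcd(3,5,1,6) = 1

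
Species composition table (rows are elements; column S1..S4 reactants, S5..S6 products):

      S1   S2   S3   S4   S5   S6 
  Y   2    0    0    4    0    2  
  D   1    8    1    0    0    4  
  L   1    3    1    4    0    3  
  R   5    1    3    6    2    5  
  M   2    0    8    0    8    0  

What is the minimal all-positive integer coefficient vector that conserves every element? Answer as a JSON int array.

Y: 4·2+2·0+4·0+1·4 = 12 | 5·0+6·2 = 12
D: 4·1+2·8+4·1+1·0 = 24 | 5·0+6·4 = 24
L: 4·1+2·3+4·1+1·4 = 18 | 5·0+6·3 = 18
R: 4·5+2·1+4·3+1·6 = 40 | 5·2+6·5 = 40
M: 4·2+2·0+4·8+1·0 = 40 | 5·8+6·0 = 40
gcd(4,2,4,1,5,6) = 1

Coefficients: [4, 2, 4, 1, 5, 6]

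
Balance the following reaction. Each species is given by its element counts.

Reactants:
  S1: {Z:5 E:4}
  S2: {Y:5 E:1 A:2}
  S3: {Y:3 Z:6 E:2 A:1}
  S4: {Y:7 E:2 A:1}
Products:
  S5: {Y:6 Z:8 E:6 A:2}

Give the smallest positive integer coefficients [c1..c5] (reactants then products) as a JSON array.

Y: 6·0+4·5+3·3+1·7 = 36 | 6·6 = 36
Z: 6·5+4·0+3·6+1·0 = 48 | 6·8 = 48
E: 6·4+4·1+3·2+1·2 = 36 | 6·6 = 36
A: 6·0+4·2+3·1+1·1 = 12 | 6·2 = 12
gcd(6,4,3,1,6) = 1

Coefficients: [6, 4, 3, 1, 6]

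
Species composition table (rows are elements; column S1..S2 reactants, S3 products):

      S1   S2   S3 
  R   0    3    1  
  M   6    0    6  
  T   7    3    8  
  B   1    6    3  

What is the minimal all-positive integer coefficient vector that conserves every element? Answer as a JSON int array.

Coefficients: [3, 1, 3]

R: 3·0+1·3 = 3 | 3·1 = 3
M: 3·6+1·0 = 18 | 3·6 = 18
T: 3·7+1·3 = 24 | 3·8 = 24
B: 3·1+1·6 = 9 | 3·3 = 9
gcd(3,1,3) = 1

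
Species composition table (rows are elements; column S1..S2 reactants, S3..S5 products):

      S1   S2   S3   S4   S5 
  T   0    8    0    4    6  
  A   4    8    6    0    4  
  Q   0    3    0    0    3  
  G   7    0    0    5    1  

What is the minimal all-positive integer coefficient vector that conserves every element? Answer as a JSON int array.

T: 1·0+2·8 = 16 | 2·0+1·4+2·6 = 16
A: 1·4+2·8 = 20 | 2·6+1·0+2·4 = 20
Q: 1·0+2·3 = 6 | 2·0+1·0+2·3 = 6
G: 1·7+2·0 = 7 | 2·0+1·5+2·1 = 7
gcd(1,2,2,1,2) = 1

Coefficients: [1, 2, 2, 1, 2]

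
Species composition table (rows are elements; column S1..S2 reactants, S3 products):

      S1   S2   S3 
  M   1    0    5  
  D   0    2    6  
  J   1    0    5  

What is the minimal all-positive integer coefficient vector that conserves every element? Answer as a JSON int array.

M: 5·1+3·0 = 5 | 1·5 = 5
D: 5·0+3·2 = 6 | 1·6 = 6
J: 5·1+3·0 = 5 | 1·5 = 5
gcd(5,3,1) = 1

Coefficients: [5, 3, 1]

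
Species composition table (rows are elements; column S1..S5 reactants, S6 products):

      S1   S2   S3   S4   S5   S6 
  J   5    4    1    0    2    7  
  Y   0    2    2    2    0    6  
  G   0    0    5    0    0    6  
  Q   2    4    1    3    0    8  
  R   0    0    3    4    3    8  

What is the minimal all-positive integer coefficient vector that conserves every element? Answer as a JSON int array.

Coefficients: [1, 5, 6, 4, 2, 5]

J: 1·5+5·4+6·1+4·0+2·2 = 35 | 5·7 = 35
Y: 1·0+5·2+6·2+4·2+2·0 = 30 | 5·6 = 30
G: 1·0+5·0+6·5+4·0+2·0 = 30 | 5·6 = 30
Q: 1·2+5·4+6·1+4·3+2·0 = 40 | 5·8 = 40
R: 1·0+5·0+6·3+4·4+2·3 = 40 | 5·8 = 40
gcd(1,5,6,4,2,5) = 1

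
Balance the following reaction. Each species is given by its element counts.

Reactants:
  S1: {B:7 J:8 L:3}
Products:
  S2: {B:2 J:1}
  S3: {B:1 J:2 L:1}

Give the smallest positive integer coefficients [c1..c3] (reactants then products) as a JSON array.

B: 1·7 = 7 | 2·2+3·1 = 7
J: 1·8 = 8 | 2·1+3·2 = 8
L: 1·3 = 3 | 2·0+3·1 = 3
gcd(1,2,3) = 1

Coefficients: [1, 2, 3]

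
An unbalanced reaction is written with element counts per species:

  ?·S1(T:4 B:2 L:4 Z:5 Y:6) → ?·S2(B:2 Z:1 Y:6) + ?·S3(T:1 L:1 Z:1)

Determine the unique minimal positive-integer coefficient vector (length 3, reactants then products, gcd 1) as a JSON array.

Coefficients: [1, 1, 4]

T: 1·4 = 4 | 1·0+4·1 = 4
B: 1·2 = 2 | 1·2+4·0 = 2
L: 1·4 = 4 | 1·0+4·1 = 4
Z: 1·5 = 5 | 1·1+4·1 = 5
Y: 1·6 = 6 | 1·6+4·0 = 6
gcd(1,1,4) = 1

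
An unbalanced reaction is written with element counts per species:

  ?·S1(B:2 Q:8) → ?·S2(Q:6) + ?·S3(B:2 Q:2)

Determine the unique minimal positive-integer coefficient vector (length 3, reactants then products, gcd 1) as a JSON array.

Coefficients: [1, 1, 1]

B: 1·2 = 2 | 1·0+1·2 = 2
Q: 1·8 = 8 | 1·6+1·2 = 8
gcd(1,1,1) = 1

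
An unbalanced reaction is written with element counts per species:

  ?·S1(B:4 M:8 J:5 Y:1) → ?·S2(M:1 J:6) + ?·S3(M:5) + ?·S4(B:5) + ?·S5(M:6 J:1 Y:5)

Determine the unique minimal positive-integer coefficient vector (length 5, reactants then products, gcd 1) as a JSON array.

Coefficients: [5, 4, 6, 4, 1]

B: 5·4 = 20 | 4·0+6·0+4·5+1·0 = 20
M: 5·8 = 40 | 4·1+6·5+4·0+1·6 = 40
J: 5·5 = 25 | 4·6+6·0+4·0+1·1 = 25
Y: 5·1 = 5 | 4·0+6·0+4·0+1·5 = 5
gcd(5,4,6,4,1) = 1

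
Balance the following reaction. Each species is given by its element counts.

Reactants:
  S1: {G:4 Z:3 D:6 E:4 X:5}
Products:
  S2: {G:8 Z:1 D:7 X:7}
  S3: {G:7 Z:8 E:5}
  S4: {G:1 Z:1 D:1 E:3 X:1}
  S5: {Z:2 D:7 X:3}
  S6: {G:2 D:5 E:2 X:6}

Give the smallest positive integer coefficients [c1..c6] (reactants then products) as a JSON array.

Coefficients: [6, 1, 1, 5, 2, 2]

G: 6·4 = 24 | 1·8+1·7+5·1+2·0+2·2 = 24
Z: 6·3 = 18 | 1·1+1·8+5·1+2·2+2·0 = 18
D: 6·6 = 36 | 1·7+1·0+5·1+2·7+2·5 = 36
E: 6·4 = 24 | 1·0+1·5+5·3+2·0+2·2 = 24
X: 6·5 = 30 | 1·7+1·0+5·1+2·3+2·6 = 30
gcd(6,1,1,5,2,2) = 1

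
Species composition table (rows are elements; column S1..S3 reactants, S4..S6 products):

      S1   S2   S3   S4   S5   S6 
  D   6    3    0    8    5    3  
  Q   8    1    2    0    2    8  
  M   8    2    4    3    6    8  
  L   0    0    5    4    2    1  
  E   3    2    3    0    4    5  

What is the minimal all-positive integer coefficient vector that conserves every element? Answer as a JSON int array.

D: 4·6+4·3+3·0 = 36 | 2·8+1·5+5·3 = 36
Q: 4·8+4·1+3·2 = 42 | 2·0+1·2+5·8 = 42
M: 4·8+4·2+3·4 = 52 | 2·3+1·6+5·8 = 52
L: 4·0+4·0+3·5 = 15 | 2·4+1·2+5·1 = 15
E: 4·3+4·2+3·3 = 29 | 2·0+1·4+5·5 = 29
gcd(4,4,3,2,1,5) = 1

Coefficients: [4, 4, 3, 2, 1, 5]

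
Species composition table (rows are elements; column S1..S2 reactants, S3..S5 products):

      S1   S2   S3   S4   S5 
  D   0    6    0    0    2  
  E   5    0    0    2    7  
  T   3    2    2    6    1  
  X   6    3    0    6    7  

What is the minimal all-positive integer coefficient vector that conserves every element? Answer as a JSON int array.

Coefficients: [5, 1, 1, 2, 3]

D: 5·0+1·6 = 6 | 1·0+2·0+3·2 = 6
E: 5·5+1·0 = 25 | 1·0+2·2+3·7 = 25
T: 5·3+1·2 = 17 | 1·2+2·6+3·1 = 17
X: 5·6+1·3 = 33 | 1·0+2·6+3·7 = 33
gcd(5,1,1,2,3) = 1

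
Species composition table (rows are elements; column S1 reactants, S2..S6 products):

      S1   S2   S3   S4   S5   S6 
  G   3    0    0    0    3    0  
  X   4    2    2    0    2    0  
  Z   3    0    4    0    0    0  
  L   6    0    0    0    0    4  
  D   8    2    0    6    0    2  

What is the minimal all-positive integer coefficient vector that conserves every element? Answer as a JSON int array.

Coefficients: [4, 1, 3, 3, 4, 6]

G: 4·3 = 12 | 1·0+3·0+3·0+4·3+6·0 = 12
X: 4·4 = 16 | 1·2+3·2+3·0+4·2+6·0 = 16
Z: 4·3 = 12 | 1·0+3·4+3·0+4·0+6·0 = 12
L: 4·6 = 24 | 1·0+3·0+3·0+4·0+6·4 = 24
D: 4·8 = 32 | 1·2+3·0+3·6+4·0+6·2 = 32
gcd(4,1,3,3,4,6) = 1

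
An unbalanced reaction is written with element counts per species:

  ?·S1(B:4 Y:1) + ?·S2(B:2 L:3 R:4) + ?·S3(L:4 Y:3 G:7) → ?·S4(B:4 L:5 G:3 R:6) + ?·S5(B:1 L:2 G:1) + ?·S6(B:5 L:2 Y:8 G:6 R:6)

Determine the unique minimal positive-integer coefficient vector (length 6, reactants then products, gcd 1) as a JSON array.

B: 2·4+3·2+2·0 = 14 | 1·4+5·1+1·5 = 14
L: 2·0+3·3+2·4 = 17 | 1·5+5·2+1·2 = 17
Y: 2·1+3·0+2·3 = 8 | 1·0+5·0+1·8 = 8
G: 2·0+3·0+2·7 = 14 | 1·3+5·1+1·6 = 14
R: 2·0+3·4+2·0 = 12 | 1·6+5·0+1·6 = 12
gcd(2,3,2,1,5,1) = 1

Coefficients: [2, 3, 2, 1, 5, 1]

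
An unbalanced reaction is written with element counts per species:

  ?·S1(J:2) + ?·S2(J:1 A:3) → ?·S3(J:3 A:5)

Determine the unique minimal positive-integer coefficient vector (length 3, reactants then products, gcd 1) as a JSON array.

Coefficients: [2, 5, 3]

J: 2·2+5·1 = 9 | 3·3 = 9
A: 2·0+5·3 = 15 | 3·5 = 15
gcd(2,5,3) = 1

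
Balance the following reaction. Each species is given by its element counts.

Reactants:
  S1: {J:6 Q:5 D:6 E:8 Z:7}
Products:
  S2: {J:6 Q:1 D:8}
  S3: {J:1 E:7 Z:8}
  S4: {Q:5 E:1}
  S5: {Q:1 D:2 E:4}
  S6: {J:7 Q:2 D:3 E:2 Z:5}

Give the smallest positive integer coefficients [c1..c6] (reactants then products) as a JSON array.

Coefficients: [6, 3, 4, 4, 3, 2]

J: 6·6 = 36 | 3·6+4·1+4·0+3·0+2·7 = 36
Q: 6·5 = 30 | 3·1+4·0+4·5+3·1+2·2 = 30
D: 6·6 = 36 | 3·8+4·0+4·0+3·2+2·3 = 36
E: 6·8 = 48 | 3·0+4·7+4·1+3·4+2·2 = 48
Z: 6·7 = 42 | 3·0+4·8+4·0+3·0+2·5 = 42
gcd(6,3,4,4,3,2) = 1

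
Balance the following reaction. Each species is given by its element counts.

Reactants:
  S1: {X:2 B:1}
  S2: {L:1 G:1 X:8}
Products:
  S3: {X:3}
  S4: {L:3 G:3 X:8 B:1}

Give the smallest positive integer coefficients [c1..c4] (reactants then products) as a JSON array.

L: 1·0+3·1 = 3 | 6·0+1·3 = 3
G: 1·0+3·1 = 3 | 6·0+1·3 = 3
X: 1·2+3·8 = 26 | 6·3+1·8 = 26
B: 1·1+3·0 = 1 | 6·0+1·1 = 1
gcd(1,3,6,1) = 1

Coefficients: [1, 3, 6, 1]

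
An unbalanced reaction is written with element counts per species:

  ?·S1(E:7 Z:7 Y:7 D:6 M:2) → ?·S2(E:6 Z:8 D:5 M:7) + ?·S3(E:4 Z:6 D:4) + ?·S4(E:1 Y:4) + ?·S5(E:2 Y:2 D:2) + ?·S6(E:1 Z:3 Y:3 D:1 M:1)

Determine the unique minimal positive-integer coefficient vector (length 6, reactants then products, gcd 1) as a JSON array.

Coefficients: [5, 1, 3, 4, 5, 3]

E: 5·7 = 35 | 1·6+3·4+4·1+5·2+3·1 = 35
Z: 5·7 = 35 | 1·8+3·6+4·0+5·0+3·3 = 35
Y: 5·7 = 35 | 1·0+3·0+4·4+5·2+3·3 = 35
D: 5·6 = 30 | 1·5+3·4+4·0+5·2+3·1 = 30
M: 5·2 = 10 | 1·7+3·0+4·0+5·0+3·1 = 10
gcd(5,1,3,4,5,3) = 1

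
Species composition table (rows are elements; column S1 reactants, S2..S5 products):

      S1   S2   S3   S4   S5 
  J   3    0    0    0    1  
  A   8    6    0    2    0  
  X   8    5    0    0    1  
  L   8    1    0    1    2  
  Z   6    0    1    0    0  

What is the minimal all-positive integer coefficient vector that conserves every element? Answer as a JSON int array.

Coefficients: [1, 1, 6, 1, 3]

J: 1·3 = 3 | 1·0+6·0+1·0+3·1 = 3
A: 1·8 = 8 | 1·6+6·0+1·2+3·0 = 8
X: 1·8 = 8 | 1·5+6·0+1·0+3·1 = 8
L: 1·8 = 8 | 1·1+6·0+1·1+3·2 = 8
Z: 1·6 = 6 | 1·0+6·1+1·0+3·0 = 6
gcd(1,1,6,1,3) = 1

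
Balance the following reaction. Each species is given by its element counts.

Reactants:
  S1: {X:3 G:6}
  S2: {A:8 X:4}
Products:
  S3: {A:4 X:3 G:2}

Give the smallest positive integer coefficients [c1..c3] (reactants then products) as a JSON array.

Coefficients: [2, 3, 6]

A: 2·0+3·8 = 24 | 6·4 = 24
X: 2·3+3·4 = 18 | 6·3 = 18
G: 2·6+3·0 = 12 | 6·2 = 12
gcd(2,3,6) = 1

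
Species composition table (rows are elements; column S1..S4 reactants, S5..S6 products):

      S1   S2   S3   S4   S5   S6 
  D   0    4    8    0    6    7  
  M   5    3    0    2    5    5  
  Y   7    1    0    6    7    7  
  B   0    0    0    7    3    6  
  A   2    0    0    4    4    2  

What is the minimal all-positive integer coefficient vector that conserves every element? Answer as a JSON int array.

D: 4·0+6·4+5·8+6·0 = 64 | 6·6+4·7 = 64
M: 4·5+6·3+5·0+6·2 = 50 | 6·5+4·5 = 50
Y: 4·7+6·1+5·0+6·6 = 70 | 6·7+4·7 = 70
B: 4·0+6·0+5·0+6·7 = 42 | 6·3+4·6 = 42
A: 4·2+6·0+5·0+6·4 = 32 | 6·4+4·2 = 32
gcd(4,6,5,6,6,4) = 1

Coefficients: [4, 6, 5, 6, 6, 4]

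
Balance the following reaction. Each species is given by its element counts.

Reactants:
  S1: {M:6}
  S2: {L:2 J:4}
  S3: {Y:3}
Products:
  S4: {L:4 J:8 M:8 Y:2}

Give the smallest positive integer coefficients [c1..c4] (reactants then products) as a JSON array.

L: 4·0+6·2+2·0 = 12 | 3·4 = 12
J: 4·0+6·4+2·0 = 24 | 3·8 = 24
M: 4·6+6·0+2·0 = 24 | 3·8 = 24
Y: 4·0+6·0+2·3 = 6 | 3·2 = 6
gcd(4,6,2,3) = 1

Coefficients: [4, 6, 2, 3]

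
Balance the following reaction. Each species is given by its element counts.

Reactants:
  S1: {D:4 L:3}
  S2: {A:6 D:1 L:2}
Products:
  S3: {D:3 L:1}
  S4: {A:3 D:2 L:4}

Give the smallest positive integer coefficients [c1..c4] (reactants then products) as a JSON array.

Coefficients: [3, 1, 3, 2]

A: 3·0+1·6 = 6 | 3·0+2·3 = 6
D: 3·4+1·1 = 13 | 3·3+2·2 = 13
L: 3·3+1·2 = 11 | 3·1+2·4 = 11
gcd(3,1,3,2) = 1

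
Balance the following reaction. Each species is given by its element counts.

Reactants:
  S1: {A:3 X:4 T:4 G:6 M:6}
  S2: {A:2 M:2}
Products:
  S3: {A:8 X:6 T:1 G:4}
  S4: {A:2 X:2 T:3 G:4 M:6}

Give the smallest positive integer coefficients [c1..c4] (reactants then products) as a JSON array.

Coefficients: [4, 3, 1, 5]

A: 4·3+3·2 = 18 | 1·8+5·2 = 18
X: 4·4+3·0 = 16 | 1·6+5·2 = 16
T: 4·4+3·0 = 16 | 1·1+5·3 = 16
G: 4·6+3·0 = 24 | 1·4+5·4 = 24
M: 4·6+3·2 = 30 | 1·0+5·6 = 30
gcd(4,3,1,5) = 1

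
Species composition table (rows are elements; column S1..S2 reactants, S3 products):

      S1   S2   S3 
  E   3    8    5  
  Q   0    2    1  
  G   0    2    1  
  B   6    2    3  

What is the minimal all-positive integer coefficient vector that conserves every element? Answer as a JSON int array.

Coefficients: [2, 3, 6]

E: 2·3+3·8 = 30 | 6·5 = 30
Q: 2·0+3·2 = 6 | 6·1 = 6
G: 2·0+3·2 = 6 | 6·1 = 6
B: 2·6+3·2 = 18 | 6·3 = 18
gcd(2,3,6) = 1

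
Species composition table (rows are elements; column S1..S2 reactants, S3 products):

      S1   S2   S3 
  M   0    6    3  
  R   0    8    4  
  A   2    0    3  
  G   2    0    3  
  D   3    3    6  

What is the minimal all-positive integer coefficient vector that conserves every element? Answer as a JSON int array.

M: 3·0+1·6 = 6 | 2·3 = 6
R: 3·0+1·8 = 8 | 2·4 = 8
A: 3·2+1·0 = 6 | 2·3 = 6
G: 3·2+1·0 = 6 | 2·3 = 6
D: 3·3+1·3 = 12 | 2·6 = 12
gcd(3,1,2) = 1

Coefficients: [3, 1, 2]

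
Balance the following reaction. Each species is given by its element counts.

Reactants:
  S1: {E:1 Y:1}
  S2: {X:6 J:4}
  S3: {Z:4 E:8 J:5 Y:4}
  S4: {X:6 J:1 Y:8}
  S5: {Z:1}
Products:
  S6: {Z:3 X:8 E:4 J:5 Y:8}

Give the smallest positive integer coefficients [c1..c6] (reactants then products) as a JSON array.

Z: 4·0+2·0+1·4+2·0+5·1 = 9 | 3·3 = 9
X: 4·0+2·6+1·0+2·6+5·0 = 24 | 3·8 = 24
E: 4·1+2·0+1·8+2·0+5·0 = 12 | 3·4 = 12
J: 4·0+2·4+1·5+2·1+5·0 = 15 | 3·5 = 15
Y: 4·1+2·0+1·4+2·8+5·0 = 24 | 3·8 = 24
gcd(4,2,1,2,5,3) = 1

Coefficients: [4, 2, 1, 2, 5, 3]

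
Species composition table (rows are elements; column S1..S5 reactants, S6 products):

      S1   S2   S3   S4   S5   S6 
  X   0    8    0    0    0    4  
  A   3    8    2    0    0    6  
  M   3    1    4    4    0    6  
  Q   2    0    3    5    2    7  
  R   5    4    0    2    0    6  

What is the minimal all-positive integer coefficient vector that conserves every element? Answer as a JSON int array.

X: 2·0+2·8+1·0+3·0+3·0 = 16 | 4·4 = 16
A: 2·3+2·8+1·2+3·0+3·0 = 24 | 4·6 = 24
M: 2·3+2·1+1·4+3·4+3·0 = 24 | 4·6 = 24
Q: 2·2+2·0+1·3+3·5+3·2 = 28 | 4·7 = 28
R: 2·5+2·4+1·0+3·2+3·0 = 24 | 4·6 = 24
gcd(2,2,1,3,3,4) = 1

Coefficients: [2, 2, 1, 3, 3, 4]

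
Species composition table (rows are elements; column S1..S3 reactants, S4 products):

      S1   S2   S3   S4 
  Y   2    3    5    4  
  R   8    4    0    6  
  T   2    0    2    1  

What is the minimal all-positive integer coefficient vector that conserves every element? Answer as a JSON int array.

Y: 2·2+5·3+1·5 = 24 | 6·4 = 24
R: 2·8+5·4+1·0 = 36 | 6·6 = 36
T: 2·2+5·0+1·2 = 6 | 6·1 = 6
gcd(2,5,1,6) = 1

Coefficients: [2, 5, 1, 6]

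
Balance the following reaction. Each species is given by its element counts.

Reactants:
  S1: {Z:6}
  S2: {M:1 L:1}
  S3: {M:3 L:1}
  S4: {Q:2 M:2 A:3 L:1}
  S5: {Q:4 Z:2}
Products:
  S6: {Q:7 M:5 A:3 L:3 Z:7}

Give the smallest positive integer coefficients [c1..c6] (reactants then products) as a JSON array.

Q: 3·0+6·0+2·0+4·2+5·4 = 28 | 4·7 = 28
M: 3·0+6·1+2·3+4·2+5·0 = 20 | 4·5 = 20
A: 3·0+6·0+2·0+4·3+5·0 = 12 | 4·3 = 12
L: 3·0+6·1+2·1+4·1+5·0 = 12 | 4·3 = 12
Z: 3·6+6·0+2·0+4·0+5·2 = 28 | 4·7 = 28
gcd(3,6,2,4,5,4) = 1

Coefficients: [3, 6, 2, 4, 5, 4]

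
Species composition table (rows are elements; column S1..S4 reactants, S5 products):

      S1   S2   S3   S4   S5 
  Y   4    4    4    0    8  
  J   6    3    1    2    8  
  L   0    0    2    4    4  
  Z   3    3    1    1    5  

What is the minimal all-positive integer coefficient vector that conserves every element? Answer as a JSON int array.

Y: 4·4+2·4+4·4+3·0 = 40 | 5·8 = 40
J: 4·6+2·3+4·1+3·2 = 40 | 5·8 = 40
L: 4·0+2·0+4·2+3·4 = 20 | 5·4 = 20
Z: 4·3+2·3+4·1+3·1 = 25 | 5·5 = 25
gcd(4,2,4,3,5) = 1

Coefficients: [4, 2, 4, 3, 5]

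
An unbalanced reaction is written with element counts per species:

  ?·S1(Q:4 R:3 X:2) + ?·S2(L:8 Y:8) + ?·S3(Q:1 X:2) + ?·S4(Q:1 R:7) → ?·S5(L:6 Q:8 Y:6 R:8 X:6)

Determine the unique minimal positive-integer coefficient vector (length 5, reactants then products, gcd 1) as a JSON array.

Coefficients: [6, 3, 6, 2, 4]

L: 6·0+3·8+6·0+2·0 = 24 | 4·6 = 24
Q: 6·4+3·0+6·1+2·1 = 32 | 4·8 = 32
Y: 6·0+3·8+6·0+2·0 = 24 | 4·6 = 24
R: 6·3+3·0+6·0+2·7 = 32 | 4·8 = 32
X: 6·2+3·0+6·2+2·0 = 24 | 4·6 = 24
gcd(6,3,6,2,4) = 1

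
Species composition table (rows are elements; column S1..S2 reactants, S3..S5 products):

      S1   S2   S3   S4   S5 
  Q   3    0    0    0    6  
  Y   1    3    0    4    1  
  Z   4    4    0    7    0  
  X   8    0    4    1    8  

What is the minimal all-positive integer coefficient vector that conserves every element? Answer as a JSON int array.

Coefficients: [2, 5, 1, 4, 1]

Q: 2·3+5·0 = 6 | 1·0+4·0+1·6 = 6
Y: 2·1+5·3 = 17 | 1·0+4·4+1·1 = 17
Z: 2·4+5·4 = 28 | 1·0+4·7+1·0 = 28
X: 2·8+5·0 = 16 | 1·4+4·1+1·8 = 16
gcd(2,5,1,4,1) = 1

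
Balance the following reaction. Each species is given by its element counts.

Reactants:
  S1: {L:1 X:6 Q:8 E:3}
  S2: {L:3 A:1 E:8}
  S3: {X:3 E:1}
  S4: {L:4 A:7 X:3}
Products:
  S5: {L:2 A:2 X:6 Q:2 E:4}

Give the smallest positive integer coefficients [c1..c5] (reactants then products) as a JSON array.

Coefficients: [1, 1, 5, 1, 4]

L: 1·1+1·3+5·0+1·4 = 8 | 4·2 = 8
A: 1·0+1·1+5·0+1·7 = 8 | 4·2 = 8
X: 1·6+1·0+5·3+1·3 = 24 | 4·6 = 24
Q: 1·8+1·0+5·0+1·0 = 8 | 4·2 = 8
E: 1·3+1·8+5·1+1·0 = 16 | 4·4 = 16
gcd(1,1,5,1,4) = 1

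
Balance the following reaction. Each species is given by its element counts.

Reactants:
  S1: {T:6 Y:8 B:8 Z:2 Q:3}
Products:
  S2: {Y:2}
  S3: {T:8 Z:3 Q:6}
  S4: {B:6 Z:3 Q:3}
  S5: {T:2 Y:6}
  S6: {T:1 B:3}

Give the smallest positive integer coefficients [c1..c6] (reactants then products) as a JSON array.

Coefficients: [3, 6, 1, 1, 2, 6]

T: 3·6 = 18 | 6·0+1·8+1·0+2·2+6·1 = 18
Y: 3·8 = 24 | 6·2+1·0+1·0+2·6+6·0 = 24
B: 3·8 = 24 | 6·0+1·0+1·6+2·0+6·3 = 24
Z: 3·2 = 6 | 6·0+1·3+1·3+2·0+6·0 = 6
Q: 3·3 = 9 | 6·0+1·6+1·3+2·0+6·0 = 9
gcd(3,6,1,1,2,6) = 1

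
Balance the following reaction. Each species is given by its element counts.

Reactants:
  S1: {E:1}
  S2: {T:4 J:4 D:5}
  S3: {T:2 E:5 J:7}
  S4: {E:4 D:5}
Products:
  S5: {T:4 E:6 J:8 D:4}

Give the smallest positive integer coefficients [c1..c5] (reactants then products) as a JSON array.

T: 6·0+3·4+4·2+1·0 = 20 | 5·4 = 20
E: 6·1+3·0+4·5+1·4 = 30 | 5·6 = 30
J: 6·0+3·4+4·7+1·0 = 40 | 5·8 = 40
D: 6·0+3·5+4·0+1·5 = 20 | 5·4 = 20
gcd(6,3,4,1,5) = 1

Coefficients: [6, 3, 4, 1, 5]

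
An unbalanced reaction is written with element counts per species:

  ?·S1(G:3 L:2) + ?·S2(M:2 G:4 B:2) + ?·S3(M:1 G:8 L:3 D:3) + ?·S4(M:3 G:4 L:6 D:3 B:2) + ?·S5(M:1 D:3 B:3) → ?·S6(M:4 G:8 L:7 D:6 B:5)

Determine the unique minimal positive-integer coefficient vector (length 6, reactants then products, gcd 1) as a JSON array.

Coefficients: [4, 1, 1, 4, 5, 5]

M: 4·0+1·2+1·1+4·3+5·1 = 20 | 5·4 = 20
G: 4·3+1·4+1·8+4·4+5·0 = 40 | 5·8 = 40
L: 4·2+1·0+1·3+4·6+5·0 = 35 | 5·7 = 35
D: 4·0+1·0+1·3+4·3+5·3 = 30 | 5·6 = 30
B: 4·0+1·2+1·0+4·2+5·3 = 25 | 5·5 = 25
gcd(4,1,1,4,5,5) = 1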